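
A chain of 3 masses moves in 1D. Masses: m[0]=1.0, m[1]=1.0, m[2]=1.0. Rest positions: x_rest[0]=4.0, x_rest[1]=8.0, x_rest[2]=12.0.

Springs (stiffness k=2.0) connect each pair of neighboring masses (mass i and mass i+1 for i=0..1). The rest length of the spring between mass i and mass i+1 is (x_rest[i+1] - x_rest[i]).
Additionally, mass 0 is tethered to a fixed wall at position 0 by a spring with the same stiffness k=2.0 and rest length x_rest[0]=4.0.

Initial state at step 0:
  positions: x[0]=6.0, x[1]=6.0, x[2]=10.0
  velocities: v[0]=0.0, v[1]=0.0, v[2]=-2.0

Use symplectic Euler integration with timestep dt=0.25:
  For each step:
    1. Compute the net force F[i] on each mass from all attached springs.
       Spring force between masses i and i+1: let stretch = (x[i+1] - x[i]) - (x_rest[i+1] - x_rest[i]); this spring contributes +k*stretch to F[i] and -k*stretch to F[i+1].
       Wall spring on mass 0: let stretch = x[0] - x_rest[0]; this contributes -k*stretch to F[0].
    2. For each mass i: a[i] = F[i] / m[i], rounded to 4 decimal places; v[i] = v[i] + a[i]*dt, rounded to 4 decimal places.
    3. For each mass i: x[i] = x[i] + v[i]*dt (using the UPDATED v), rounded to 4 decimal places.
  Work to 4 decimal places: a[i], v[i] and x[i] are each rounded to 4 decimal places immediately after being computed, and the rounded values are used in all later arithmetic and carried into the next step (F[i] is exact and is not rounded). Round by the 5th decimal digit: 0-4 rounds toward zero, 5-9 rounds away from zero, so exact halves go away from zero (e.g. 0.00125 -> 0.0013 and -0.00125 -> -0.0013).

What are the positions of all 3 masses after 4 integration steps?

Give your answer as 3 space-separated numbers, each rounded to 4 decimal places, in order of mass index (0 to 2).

Step 0: x=[6.0000 6.0000 10.0000] v=[0.0000 0.0000 -2.0000]
Step 1: x=[5.2500 6.5000 9.5000] v=[-3.0000 2.0000 -2.0000]
Step 2: x=[4.0000 7.2188 9.1250] v=[-5.0000 2.8750 -1.5000]
Step 3: x=[2.6524 7.7735 9.0117] v=[-5.3906 2.2187 -0.4531]
Step 4: x=[1.6133 7.8428 9.2437] v=[-4.1563 0.2773 0.9278]

Answer: 1.6133 7.8428 9.2437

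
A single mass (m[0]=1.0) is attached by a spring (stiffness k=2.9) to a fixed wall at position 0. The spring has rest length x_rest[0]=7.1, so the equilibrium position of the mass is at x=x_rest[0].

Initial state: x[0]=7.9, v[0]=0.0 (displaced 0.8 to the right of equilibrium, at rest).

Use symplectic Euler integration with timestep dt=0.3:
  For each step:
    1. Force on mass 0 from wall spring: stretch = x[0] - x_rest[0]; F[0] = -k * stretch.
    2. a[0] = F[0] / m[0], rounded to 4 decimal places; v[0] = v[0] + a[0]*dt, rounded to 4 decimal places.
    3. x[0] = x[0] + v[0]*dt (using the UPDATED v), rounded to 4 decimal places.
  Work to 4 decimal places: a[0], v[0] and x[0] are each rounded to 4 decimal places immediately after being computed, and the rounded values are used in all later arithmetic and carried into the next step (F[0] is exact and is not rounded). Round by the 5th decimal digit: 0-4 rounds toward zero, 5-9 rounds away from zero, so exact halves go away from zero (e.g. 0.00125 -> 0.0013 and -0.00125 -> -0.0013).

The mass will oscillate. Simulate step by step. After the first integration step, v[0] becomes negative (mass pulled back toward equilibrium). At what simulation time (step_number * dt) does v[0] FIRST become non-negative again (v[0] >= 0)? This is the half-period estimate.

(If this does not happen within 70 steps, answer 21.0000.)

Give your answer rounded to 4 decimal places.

Answer: 2.1000

Derivation:
Step 0: x=[7.9000] v=[0.0000]
Step 1: x=[7.6912] v=[-0.6960]
Step 2: x=[7.3281] v=[-1.2104]
Step 3: x=[6.9054] v=[-1.4089]
Step 4: x=[6.5335] v=[-1.2396]
Step 5: x=[6.3095] v=[-0.7467]
Step 6: x=[6.2918] v=[-0.0590]
Step 7: x=[6.4850] v=[0.6441]
First v>=0 after going negative at step 7, time=2.1000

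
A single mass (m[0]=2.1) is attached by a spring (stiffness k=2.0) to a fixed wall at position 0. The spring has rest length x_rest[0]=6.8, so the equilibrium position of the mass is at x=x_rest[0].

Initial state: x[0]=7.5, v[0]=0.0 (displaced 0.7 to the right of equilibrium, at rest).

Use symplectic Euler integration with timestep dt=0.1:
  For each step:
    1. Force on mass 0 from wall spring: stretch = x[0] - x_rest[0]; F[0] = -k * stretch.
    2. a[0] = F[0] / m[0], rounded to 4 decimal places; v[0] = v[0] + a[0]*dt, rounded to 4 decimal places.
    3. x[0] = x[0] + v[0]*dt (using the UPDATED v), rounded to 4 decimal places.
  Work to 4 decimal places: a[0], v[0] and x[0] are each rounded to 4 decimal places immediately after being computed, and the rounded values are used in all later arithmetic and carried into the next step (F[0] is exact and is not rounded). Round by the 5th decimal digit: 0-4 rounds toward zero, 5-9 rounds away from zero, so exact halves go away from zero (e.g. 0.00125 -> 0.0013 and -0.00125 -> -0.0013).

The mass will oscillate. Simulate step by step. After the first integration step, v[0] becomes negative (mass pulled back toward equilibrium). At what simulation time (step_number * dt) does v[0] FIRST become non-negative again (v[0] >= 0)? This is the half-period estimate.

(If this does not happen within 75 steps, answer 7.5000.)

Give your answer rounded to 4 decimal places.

Answer: 3.3000

Derivation:
Step 0: x=[7.5000] v=[0.0000]
Step 1: x=[7.4933] v=[-0.0667]
Step 2: x=[7.4800] v=[-0.1327]
Step 3: x=[7.4603] v=[-0.1975]
Step 4: x=[7.4343] v=[-0.2604]
Step 5: x=[7.4022] v=[-0.3208]
Step 6: x=[7.3644] v=[-0.3782]
Step 7: x=[7.3212] v=[-0.4320]
Step 8: x=[7.2730] v=[-0.4816]
Step 9: x=[7.2203] v=[-0.5267]
Step 10: x=[7.1636] v=[-0.5667]
Step 11: x=[7.1035] v=[-0.6013]
Step 12: x=[7.0405] v=[-0.6302]
Step 13: x=[6.9752] v=[-0.6531]
Step 14: x=[6.9082] v=[-0.6698]
Step 15: x=[6.8402] v=[-0.6801]
Step 16: x=[6.7718] v=[-0.6839]
Step 17: x=[6.7037] v=[-0.6812]
Step 18: x=[6.6365] v=[-0.6720]
Step 19: x=[6.5709] v=[-0.6564]
Step 20: x=[6.5074] v=[-0.6346]
Step 21: x=[6.4467] v=[-0.6067]
Step 22: x=[6.3894] v=[-0.5731]
Step 23: x=[6.3360] v=[-0.5340]
Step 24: x=[6.2870] v=[-0.4898]
Step 25: x=[6.2429] v=[-0.4409]
Step 26: x=[6.2041] v=[-0.3878]
Step 27: x=[6.1710] v=[-0.3311]
Step 28: x=[6.1439] v=[-0.2712]
Step 29: x=[6.1230] v=[-0.2087]
Step 30: x=[6.1086] v=[-0.1442]
Step 31: x=[6.1008] v=[-0.0784]
Step 32: x=[6.0996] v=[-0.0118]
Step 33: x=[6.1051] v=[0.0549]
First v>=0 after going negative at step 33, time=3.3000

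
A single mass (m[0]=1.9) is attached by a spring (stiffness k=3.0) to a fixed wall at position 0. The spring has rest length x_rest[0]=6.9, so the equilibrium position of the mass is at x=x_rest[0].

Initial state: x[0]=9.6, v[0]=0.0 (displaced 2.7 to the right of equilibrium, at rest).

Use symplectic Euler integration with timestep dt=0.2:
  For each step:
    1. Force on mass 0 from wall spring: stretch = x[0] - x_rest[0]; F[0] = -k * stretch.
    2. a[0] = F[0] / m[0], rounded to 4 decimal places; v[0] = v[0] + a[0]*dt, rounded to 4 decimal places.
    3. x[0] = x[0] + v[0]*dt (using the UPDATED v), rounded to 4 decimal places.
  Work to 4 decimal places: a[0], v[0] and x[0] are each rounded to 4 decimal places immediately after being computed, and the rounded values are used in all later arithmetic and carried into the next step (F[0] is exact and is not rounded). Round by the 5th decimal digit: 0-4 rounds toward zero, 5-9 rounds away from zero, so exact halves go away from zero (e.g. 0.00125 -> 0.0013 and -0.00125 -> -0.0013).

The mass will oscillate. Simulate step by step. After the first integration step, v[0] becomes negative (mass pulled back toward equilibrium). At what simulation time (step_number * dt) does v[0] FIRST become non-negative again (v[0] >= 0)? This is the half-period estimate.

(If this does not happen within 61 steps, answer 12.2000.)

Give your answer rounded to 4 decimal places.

Answer: 2.6000

Derivation:
Step 0: x=[9.6000] v=[0.0000]
Step 1: x=[9.4295] v=[-0.8526]
Step 2: x=[9.0992] v=[-1.6514]
Step 3: x=[8.6300] v=[-2.3459]
Step 4: x=[8.0516] v=[-2.8922]
Step 5: x=[7.4004] v=[-3.2559]
Step 6: x=[6.7176] v=[-3.4139]
Step 7: x=[6.0463] v=[-3.3563]
Step 8: x=[5.4290] v=[-3.0867]
Step 9: x=[4.9046] v=[-2.6222]
Step 10: x=[4.5062] v=[-1.9921]
Step 11: x=[4.2590] v=[-1.2362]
Step 12: x=[4.1786] v=[-0.4022]
Step 13: x=[4.2700] v=[0.4572]
First v>=0 after going negative at step 13, time=2.6000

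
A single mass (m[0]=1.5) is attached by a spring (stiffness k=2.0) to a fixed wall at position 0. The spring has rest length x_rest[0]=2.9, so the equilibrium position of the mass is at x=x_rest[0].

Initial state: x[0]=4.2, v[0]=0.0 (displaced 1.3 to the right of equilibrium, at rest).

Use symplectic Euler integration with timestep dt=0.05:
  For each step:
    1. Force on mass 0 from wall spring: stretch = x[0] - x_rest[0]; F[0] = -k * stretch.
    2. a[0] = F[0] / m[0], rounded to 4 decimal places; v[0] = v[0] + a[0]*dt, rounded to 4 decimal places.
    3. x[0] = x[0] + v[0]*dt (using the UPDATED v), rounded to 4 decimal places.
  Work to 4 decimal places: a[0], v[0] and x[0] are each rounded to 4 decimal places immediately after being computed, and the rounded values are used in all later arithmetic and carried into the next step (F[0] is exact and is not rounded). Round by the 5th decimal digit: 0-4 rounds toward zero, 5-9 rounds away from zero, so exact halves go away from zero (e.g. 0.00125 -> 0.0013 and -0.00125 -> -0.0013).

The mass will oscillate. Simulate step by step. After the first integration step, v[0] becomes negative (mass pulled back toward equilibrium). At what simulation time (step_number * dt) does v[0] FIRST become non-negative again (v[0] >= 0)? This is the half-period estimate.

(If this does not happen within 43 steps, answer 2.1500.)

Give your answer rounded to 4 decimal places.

Answer: 2.1500

Derivation:
Step 0: x=[4.2000] v=[0.0000]
Step 1: x=[4.1957] v=[-0.0867]
Step 2: x=[4.1870] v=[-0.1731]
Step 3: x=[4.1741] v=[-0.2589]
Step 4: x=[4.1569] v=[-0.3438]
Step 5: x=[4.1355] v=[-0.4276]
Step 6: x=[4.1100] v=[-0.5100]
Step 7: x=[4.0805] v=[-0.5907]
Step 8: x=[4.0470] v=[-0.6694]
Step 9: x=[4.0097] v=[-0.7459]
Step 10: x=[3.9687] v=[-0.8199]
Step 11: x=[3.9241] v=[-0.8911]
Step 12: x=[3.8761] v=[-0.9594]
Step 13: x=[3.8249] v=[-1.0245]
Step 14: x=[3.7706] v=[-1.0862]
Step 15: x=[3.7134] v=[-1.1442]
Step 16: x=[3.6535] v=[-1.1984]
Step 17: x=[3.5911] v=[-1.2486]
Step 18: x=[3.5264] v=[-1.2947]
Step 19: x=[3.4596] v=[-1.3365]
Step 20: x=[3.3909] v=[-1.3738]
Step 21: x=[3.3206] v=[-1.4065]
Step 22: x=[3.2489] v=[-1.4345]
Step 23: x=[3.1760] v=[-1.4578]
Step 24: x=[3.1022] v=[-1.4762]
Step 25: x=[3.0277] v=[-1.4897]
Step 26: x=[2.9528] v=[-1.4982]
Step 27: x=[2.8777] v=[-1.5017]
Step 28: x=[2.8027] v=[-1.5002]
Step 29: x=[2.7280] v=[-1.4937]
Step 30: x=[2.6539] v=[-1.4822]
Step 31: x=[2.5806] v=[-1.4658]
Step 32: x=[2.5084] v=[-1.4445]
Step 33: x=[2.4375] v=[-1.4184]
Step 34: x=[2.3681] v=[-1.3876]
Step 35: x=[2.3005] v=[-1.3521]
Step 36: x=[2.2349] v=[-1.3121]
Step 37: x=[2.1715] v=[-1.2678]
Step 38: x=[2.1105] v=[-1.2192]
Step 39: x=[2.0522] v=[-1.1666]
Step 40: x=[1.9967] v=[-1.1101]
Step 41: x=[1.9442] v=[-1.0499]
Step 42: x=[1.8949] v=[-0.9862]
Step 43: x=[1.8489] v=[-0.9192]
v[0] did not become non-negative within 43 steps; using fallback time=2.1500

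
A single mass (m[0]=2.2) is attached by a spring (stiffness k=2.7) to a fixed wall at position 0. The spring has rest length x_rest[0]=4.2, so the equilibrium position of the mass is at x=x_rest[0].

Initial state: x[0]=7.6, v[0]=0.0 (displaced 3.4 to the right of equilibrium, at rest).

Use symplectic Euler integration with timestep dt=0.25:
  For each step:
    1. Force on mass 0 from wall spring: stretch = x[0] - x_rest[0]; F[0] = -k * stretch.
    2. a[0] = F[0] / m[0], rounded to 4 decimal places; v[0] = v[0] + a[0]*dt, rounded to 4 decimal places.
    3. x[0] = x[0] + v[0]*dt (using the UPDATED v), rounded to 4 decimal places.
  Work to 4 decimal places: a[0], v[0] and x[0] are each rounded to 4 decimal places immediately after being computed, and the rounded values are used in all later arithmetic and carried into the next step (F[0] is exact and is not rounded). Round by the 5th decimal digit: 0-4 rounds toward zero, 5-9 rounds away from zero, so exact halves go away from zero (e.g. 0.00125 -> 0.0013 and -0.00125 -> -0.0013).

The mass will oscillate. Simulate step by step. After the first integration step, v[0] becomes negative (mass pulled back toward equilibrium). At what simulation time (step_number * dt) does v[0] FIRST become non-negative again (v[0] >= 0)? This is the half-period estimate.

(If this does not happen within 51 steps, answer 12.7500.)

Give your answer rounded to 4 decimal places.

Step 0: x=[7.6000] v=[0.0000]
Step 1: x=[7.3392] v=[-1.0432]
Step 2: x=[6.8376] v=[-2.0064]
Step 3: x=[6.1337] v=[-2.8157]
Step 4: x=[5.2815] v=[-3.4090]
Step 5: x=[4.3463] v=[-3.7408]
Step 6: x=[3.3999] v=[-3.7857]
Step 7: x=[2.5149] v=[-3.5402]
Step 8: x=[1.7591] v=[-3.0232]
Step 9: x=[1.1905] v=[-2.2743]
Step 10: x=[0.8528] v=[-1.3509]
Step 11: x=[0.7718] v=[-0.3239]
Step 12: x=[0.9538] v=[0.7279]
First v>=0 after going negative at step 12, time=3.0000

Answer: 3.0000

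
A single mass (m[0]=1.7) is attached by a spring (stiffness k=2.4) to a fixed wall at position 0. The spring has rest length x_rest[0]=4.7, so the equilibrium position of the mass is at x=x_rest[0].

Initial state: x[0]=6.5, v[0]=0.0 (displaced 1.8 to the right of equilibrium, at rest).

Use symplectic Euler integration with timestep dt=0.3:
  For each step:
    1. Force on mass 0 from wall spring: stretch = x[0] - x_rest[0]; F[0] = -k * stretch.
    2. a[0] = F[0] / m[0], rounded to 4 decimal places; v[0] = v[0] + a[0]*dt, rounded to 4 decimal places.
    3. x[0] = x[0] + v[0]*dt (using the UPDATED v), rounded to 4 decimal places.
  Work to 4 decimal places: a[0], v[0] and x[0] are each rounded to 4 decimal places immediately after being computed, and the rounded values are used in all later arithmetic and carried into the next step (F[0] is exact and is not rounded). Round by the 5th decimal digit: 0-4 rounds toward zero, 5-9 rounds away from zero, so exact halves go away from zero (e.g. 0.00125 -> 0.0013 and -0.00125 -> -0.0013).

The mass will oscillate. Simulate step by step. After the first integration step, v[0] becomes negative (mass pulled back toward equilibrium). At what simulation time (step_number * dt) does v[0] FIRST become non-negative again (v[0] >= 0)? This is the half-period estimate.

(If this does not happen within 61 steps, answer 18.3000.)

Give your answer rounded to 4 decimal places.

Step 0: x=[6.5000] v=[0.0000]
Step 1: x=[6.2713] v=[-0.7624]
Step 2: x=[5.8429] v=[-1.4279]
Step 3: x=[5.2693] v=[-1.9120]
Step 4: x=[4.6234] v=[-2.1531]
Step 5: x=[3.9872] v=[-2.1207]
Step 6: x=[3.4416] v=[-1.8188]
Step 7: x=[3.0559] v=[-1.2858]
Step 8: x=[2.8791] v=[-0.5895]
Step 9: x=[2.9336] v=[0.1817]
First v>=0 after going negative at step 9, time=2.7000

Answer: 2.7000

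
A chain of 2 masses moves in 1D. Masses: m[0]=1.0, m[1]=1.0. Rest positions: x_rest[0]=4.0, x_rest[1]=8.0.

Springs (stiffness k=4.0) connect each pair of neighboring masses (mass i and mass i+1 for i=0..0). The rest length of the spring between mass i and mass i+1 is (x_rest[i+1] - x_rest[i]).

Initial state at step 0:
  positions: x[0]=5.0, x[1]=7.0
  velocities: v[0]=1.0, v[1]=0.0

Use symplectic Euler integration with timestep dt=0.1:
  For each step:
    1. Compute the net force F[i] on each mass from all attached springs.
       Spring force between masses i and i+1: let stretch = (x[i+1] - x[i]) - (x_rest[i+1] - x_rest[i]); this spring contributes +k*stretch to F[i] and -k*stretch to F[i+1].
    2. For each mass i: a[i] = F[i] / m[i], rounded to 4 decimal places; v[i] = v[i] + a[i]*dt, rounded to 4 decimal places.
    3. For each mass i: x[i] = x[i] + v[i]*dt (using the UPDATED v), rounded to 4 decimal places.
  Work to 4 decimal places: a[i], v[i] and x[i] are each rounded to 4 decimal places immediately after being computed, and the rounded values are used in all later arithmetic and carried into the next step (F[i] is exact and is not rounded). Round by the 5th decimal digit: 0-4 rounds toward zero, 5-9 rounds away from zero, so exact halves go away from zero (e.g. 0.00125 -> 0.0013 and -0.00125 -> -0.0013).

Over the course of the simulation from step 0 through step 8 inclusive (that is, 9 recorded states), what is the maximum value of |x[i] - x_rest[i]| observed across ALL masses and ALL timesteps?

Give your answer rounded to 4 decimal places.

Step 0: x=[5.0000 7.0000] v=[1.0000 0.0000]
Step 1: x=[5.0200 7.0800] v=[0.2000 0.8000]
Step 2: x=[4.9624 7.2376] v=[-0.5760 1.5760]
Step 3: x=[4.8358 7.4642] v=[-1.2659 2.2659]
Step 4: x=[4.6544 7.7457] v=[-1.8145 2.8145]
Step 5: x=[4.4366 8.0635] v=[-2.1780 3.1780]
Step 6: x=[4.2039 8.3962] v=[-2.3272 3.3272]
Step 7: x=[3.9789 8.7212] v=[-2.2503 3.2503]
Step 8: x=[3.7836 9.0165] v=[-1.9534 2.9534]
Max displacement = 1.0200

Answer: 1.0200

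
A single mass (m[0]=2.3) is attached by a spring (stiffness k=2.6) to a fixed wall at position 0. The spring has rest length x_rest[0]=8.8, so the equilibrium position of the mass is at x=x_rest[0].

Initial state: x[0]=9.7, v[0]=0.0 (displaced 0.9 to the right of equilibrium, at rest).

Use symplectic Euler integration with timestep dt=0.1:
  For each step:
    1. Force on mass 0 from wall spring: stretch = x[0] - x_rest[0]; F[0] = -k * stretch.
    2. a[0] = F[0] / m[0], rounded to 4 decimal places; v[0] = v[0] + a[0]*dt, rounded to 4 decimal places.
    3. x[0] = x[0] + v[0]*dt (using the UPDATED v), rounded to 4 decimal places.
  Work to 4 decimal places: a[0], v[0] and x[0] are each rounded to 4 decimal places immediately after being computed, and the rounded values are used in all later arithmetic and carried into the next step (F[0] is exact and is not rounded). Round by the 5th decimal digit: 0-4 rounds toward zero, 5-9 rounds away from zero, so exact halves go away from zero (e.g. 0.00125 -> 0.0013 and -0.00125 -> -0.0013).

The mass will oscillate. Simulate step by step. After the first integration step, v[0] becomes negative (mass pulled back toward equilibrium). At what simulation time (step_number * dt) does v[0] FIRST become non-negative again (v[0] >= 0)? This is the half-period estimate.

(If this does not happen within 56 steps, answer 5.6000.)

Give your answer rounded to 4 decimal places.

Answer: 3.0000

Derivation:
Step 0: x=[9.7000] v=[0.0000]
Step 1: x=[9.6898] v=[-0.1017]
Step 2: x=[9.6696] v=[-0.2023]
Step 3: x=[9.6395] v=[-0.3006]
Step 4: x=[9.6000] v=[-0.3955]
Step 5: x=[9.5514] v=[-0.4859]
Step 6: x=[9.4943] v=[-0.5708]
Step 7: x=[9.4294] v=[-0.6493]
Step 8: x=[9.3574] v=[-0.7205]
Step 9: x=[9.2791] v=[-0.7835]
Step 10: x=[9.1953] v=[-0.8377]
Step 11: x=[9.1071] v=[-0.8824]
Step 12: x=[9.0154] v=[-0.9171]
Step 13: x=[8.9213] v=[-0.9415]
Step 14: x=[8.8258] v=[-0.9552]
Step 15: x=[8.7300] v=[-0.9581]
Step 16: x=[8.6350] v=[-0.9502]
Step 17: x=[8.5418] v=[-0.9316]
Step 18: x=[8.4516] v=[-0.9024]
Step 19: x=[8.3653] v=[-0.8630]
Step 20: x=[8.2839] v=[-0.8139]
Step 21: x=[8.2083] v=[-0.7556]
Step 22: x=[8.1394] v=[-0.6887]
Step 23: x=[8.0780] v=[-0.6140]
Step 24: x=[8.0248] v=[-0.5324]
Step 25: x=[7.9803] v=[-0.4448]
Step 26: x=[7.9451] v=[-0.3521]
Step 27: x=[7.9196] v=[-0.2555]
Step 28: x=[7.9040] v=[-0.1560]
Step 29: x=[7.8985] v=[-0.0547]
Step 30: x=[7.9032] v=[0.0472]
First v>=0 after going negative at step 30, time=3.0000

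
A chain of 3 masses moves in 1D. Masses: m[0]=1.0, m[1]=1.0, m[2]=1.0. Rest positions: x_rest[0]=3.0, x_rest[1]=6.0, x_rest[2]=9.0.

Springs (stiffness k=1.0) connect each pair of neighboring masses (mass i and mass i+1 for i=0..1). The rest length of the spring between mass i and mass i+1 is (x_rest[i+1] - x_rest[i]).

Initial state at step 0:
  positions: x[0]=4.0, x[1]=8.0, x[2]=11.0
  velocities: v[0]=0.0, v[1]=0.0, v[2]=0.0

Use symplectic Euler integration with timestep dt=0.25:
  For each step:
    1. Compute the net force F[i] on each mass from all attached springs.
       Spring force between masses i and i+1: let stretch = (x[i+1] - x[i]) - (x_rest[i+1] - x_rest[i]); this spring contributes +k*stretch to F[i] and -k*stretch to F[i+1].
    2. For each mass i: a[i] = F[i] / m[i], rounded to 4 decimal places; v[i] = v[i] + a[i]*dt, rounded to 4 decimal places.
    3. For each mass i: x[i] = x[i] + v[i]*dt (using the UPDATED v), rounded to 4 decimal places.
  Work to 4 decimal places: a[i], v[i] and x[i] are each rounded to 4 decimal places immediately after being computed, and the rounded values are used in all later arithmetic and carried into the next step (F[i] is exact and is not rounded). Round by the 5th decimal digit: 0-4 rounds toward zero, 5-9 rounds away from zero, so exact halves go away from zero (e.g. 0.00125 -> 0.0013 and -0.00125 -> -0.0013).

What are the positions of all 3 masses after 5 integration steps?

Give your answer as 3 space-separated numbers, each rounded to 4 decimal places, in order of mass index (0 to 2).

Answer: 4.6964 7.4148 10.8889

Derivation:
Step 0: x=[4.0000 8.0000 11.0000] v=[0.0000 0.0000 0.0000]
Step 1: x=[4.0625 7.9375 11.0000] v=[0.2500 -0.2500 0.0000]
Step 2: x=[4.1797 7.8242 10.9961] v=[0.4688 -0.4531 -0.0156]
Step 3: x=[4.3372 7.6814 10.9815] v=[0.6299 -0.5713 -0.0586]
Step 4: x=[4.5162 7.5358 10.9481] v=[0.7160 -0.5823 -0.1336]
Step 5: x=[4.6964 7.4148 10.8889] v=[0.7209 -0.4841 -0.2367]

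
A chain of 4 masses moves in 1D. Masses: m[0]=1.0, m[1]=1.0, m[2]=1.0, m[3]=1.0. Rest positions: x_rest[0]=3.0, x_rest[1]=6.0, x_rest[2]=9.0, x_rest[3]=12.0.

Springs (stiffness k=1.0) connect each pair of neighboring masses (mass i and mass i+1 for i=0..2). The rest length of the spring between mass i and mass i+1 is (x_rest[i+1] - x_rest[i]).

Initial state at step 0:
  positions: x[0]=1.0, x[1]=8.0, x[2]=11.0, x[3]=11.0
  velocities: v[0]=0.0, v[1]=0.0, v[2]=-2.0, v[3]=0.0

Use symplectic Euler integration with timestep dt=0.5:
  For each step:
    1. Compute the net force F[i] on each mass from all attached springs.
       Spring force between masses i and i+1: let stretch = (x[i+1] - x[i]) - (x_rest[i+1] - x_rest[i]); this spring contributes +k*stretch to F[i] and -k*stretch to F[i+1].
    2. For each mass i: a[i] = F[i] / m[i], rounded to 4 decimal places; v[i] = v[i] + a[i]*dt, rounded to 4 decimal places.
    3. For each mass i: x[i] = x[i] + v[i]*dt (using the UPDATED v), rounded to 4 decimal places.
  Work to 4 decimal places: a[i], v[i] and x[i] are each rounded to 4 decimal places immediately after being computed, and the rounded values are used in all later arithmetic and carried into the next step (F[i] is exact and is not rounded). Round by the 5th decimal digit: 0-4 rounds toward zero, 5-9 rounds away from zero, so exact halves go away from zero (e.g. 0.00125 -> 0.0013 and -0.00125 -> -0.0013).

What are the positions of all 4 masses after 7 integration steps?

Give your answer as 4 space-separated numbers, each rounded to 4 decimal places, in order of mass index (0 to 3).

Answer: 0.4100 6.6733 8.4715 8.4457

Derivation:
Step 0: x=[1.0000 8.0000 11.0000 11.0000] v=[0.0000 0.0000 -2.0000 0.0000]
Step 1: x=[2.0000 7.0000 9.2500 11.7500] v=[2.0000 -2.0000 -3.5000 1.5000]
Step 2: x=[3.5000 5.3125 7.5625 12.6250] v=[3.0000 -3.3750 -3.3750 1.7500]
Step 3: x=[4.7032 3.7344 6.5781 12.9844] v=[2.4063 -3.1563 -1.9688 0.7188]
Step 4: x=[4.9142 3.1094 6.4844 12.4922] v=[0.4219 -1.2501 -0.1875 -0.9844]
Step 5: x=[3.9240 3.7793 7.0489 11.2481] v=[-1.9805 1.3398 1.1289 -2.4883]
Step 6: x=[2.1476 5.3028 7.8458 9.7042] v=[-3.5529 3.0470 1.5937 -3.0879]
Step 7: x=[0.4100 6.6733 8.4715 8.4457] v=[-3.4753 2.7409 1.2514 -2.5171]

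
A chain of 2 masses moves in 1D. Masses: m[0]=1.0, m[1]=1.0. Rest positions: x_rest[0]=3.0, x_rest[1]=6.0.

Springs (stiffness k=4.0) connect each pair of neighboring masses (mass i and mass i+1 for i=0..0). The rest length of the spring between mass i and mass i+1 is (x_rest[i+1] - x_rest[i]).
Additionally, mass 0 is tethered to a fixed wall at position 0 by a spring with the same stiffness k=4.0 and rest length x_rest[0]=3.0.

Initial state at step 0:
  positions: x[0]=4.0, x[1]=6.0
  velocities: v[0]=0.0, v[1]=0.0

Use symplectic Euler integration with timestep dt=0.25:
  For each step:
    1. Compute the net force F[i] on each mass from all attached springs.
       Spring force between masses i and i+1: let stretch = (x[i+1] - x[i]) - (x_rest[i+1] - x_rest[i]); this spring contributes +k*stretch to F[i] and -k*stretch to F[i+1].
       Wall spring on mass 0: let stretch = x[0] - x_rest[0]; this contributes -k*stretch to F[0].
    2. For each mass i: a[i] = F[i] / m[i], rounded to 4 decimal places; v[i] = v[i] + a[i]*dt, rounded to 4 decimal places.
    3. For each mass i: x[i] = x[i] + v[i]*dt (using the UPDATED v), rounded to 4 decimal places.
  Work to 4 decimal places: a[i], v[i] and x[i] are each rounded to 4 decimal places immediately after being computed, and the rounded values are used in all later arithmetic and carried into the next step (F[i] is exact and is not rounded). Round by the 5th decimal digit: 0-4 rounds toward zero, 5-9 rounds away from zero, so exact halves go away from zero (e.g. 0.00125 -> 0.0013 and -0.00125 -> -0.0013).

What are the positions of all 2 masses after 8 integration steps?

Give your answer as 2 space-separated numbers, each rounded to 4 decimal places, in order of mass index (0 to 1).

Answer: 3.3085 5.2618

Derivation:
Step 0: x=[4.0000 6.0000] v=[0.0000 0.0000]
Step 1: x=[3.5000 6.2500] v=[-2.0000 1.0000]
Step 2: x=[2.8125 6.5625] v=[-2.7500 1.2500]
Step 3: x=[2.3594 6.6875] v=[-1.8125 0.5000]
Step 4: x=[2.3985 6.4805] v=[0.1562 -0.8281]
Step 5: x=[2.8584 6.0030] v=[1.8397 -1.9101]
Step 6: x=[3.3899 5.4893] v=[2.1259 -2.0547]
Step 7: x=[3.5988 5.2008] v=[0.8354 -1.1541]
Step 8: x=[3.3085 5.2618] v=[-1.1614 0.2439]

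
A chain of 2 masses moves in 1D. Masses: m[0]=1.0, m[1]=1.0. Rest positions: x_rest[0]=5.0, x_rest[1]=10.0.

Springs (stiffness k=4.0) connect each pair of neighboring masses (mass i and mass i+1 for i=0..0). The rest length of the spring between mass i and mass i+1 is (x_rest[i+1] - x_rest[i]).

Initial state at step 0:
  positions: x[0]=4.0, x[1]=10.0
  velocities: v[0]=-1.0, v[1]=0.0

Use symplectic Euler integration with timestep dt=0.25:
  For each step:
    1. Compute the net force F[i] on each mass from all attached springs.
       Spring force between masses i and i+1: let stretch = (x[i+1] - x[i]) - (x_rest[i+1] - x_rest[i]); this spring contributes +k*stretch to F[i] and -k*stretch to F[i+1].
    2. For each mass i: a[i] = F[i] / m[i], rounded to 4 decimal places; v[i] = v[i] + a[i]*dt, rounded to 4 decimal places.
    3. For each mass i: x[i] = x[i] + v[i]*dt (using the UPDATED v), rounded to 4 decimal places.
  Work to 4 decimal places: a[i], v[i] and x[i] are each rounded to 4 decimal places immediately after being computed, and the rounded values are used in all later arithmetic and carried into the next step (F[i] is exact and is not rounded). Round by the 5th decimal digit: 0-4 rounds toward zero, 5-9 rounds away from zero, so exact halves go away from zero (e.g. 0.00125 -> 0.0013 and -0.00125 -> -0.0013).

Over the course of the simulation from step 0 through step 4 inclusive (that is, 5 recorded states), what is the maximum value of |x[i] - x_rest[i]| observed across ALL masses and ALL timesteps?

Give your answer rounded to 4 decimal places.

Answer: 1.4843

Derivation:
Step 0: x=[4.0000 10.0000] v=[-1.0000 0.0000]
Step 1: x=[4.0000 9.7500] v=[0.0000 -1.0000]
Step 2: x=[4.1875 9.3125] v=[0.7500 -1.7500]
Step 3: x=[4.4063 8.8438] v=[0.8750 -1.8750]
Step 4: x=[4.4844 8.5157] v=[0.3125 -1.3125]
Max displacement = 1.4843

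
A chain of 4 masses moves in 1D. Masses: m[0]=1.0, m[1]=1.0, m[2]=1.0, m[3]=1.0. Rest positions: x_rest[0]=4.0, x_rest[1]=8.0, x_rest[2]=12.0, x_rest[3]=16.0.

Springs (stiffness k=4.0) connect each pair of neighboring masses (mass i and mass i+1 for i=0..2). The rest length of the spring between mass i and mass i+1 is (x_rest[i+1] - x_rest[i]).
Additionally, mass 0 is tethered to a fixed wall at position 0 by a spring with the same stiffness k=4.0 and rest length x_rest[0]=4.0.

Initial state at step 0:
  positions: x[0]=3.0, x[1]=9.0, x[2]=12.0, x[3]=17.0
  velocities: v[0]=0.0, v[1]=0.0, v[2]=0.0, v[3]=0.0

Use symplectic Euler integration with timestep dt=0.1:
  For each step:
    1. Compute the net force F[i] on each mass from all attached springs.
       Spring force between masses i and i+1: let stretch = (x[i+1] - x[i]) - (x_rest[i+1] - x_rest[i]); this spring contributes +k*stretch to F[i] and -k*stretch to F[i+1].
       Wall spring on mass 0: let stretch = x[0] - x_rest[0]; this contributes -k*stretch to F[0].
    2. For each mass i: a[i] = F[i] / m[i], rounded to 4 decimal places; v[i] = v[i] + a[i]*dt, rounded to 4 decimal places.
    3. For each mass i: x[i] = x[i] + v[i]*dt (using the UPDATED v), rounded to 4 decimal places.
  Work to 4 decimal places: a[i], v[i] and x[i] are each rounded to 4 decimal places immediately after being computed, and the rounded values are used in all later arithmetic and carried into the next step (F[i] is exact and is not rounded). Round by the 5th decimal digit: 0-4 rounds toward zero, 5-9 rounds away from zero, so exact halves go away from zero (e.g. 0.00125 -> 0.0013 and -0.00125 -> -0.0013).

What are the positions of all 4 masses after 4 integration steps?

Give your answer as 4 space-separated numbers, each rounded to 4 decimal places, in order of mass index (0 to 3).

Step 0: x=[3.0000 9.0000 12.0000 17.0000] v=[0.0000 0.0000 0.0000 0.0000]
Step 1: x=[3.1200 8.8800 12.0800 16.9600] v=[1.2000 -1.2000 0.8000 -0.4000]
Step 2: x=[3.3456 8.6576 12.2272 16.8848] v=[2.2560 -2.2240 1.4720 -0.7520]
Step 3: x=[3.6499 8.3655 12.4179 16.7833] v=[3.0426 -2.9210 1.9072 -1.0150]
Step 4: x=[3.9968 8.0469 12.6211 16.6672] v=[3.4689 -3.1863 2.0324 -1.1612]

Answer: 3.9968 8.0469 12.6211 16.6672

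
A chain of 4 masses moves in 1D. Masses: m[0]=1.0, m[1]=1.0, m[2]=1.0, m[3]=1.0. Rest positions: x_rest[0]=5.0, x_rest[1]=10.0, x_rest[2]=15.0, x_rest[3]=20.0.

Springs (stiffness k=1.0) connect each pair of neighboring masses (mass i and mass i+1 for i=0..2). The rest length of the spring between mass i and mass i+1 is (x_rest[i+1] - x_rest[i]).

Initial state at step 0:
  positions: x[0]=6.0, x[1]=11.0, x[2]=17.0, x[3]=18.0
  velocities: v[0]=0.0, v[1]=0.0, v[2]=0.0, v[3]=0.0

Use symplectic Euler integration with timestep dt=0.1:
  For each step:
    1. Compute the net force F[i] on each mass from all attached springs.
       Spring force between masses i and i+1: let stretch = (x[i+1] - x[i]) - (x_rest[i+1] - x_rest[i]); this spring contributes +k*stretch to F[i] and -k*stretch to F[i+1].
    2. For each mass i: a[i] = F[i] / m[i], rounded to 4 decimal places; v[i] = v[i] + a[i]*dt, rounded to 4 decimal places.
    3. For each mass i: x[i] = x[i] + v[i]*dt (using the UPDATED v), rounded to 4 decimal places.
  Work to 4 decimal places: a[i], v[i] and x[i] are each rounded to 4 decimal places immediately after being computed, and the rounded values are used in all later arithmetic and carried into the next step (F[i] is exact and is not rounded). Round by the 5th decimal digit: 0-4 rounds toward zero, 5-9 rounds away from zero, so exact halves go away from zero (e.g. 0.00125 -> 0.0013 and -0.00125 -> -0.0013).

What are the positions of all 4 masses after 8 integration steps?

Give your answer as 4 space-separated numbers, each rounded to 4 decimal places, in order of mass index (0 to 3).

Answer: 6.0175 11.2263 15.4945 19.2616

Derivation:
Step 0: x=[6.0000 11.0000 17.0000 18.0000] v=[0.0000 0.0000 0.0000 0.0000]
Step 1: x=[6.0000 11.0100 16.9500 18.0400] v=[0.0000 0.1000 -0.5000 0.4000]
Step 2: x=[6.0001 11.0293 16.8515 18.1191] v=[0.0010 0.1930 -0.9850 0.7910]
Step 3: x=[6.0005 11.0565 16.7075 18.2355] v=[0.0039 0.2723 -1.4405 1.1642]
Step 4: x=[6.0015 11.0897 16.5222 18.3866] v=[0.0095 0.3318 -1.8528 1.5114]
Step 5: x=[6.0033 11.1263 16.3012 18.5691] v=[0.0183 0.3662 -2.2096 1.8250]
Step 6: x=[6.0064 11.1634 16.0512 18.7789] v=[0.0306 0.3714 -2.5003 2.0982]
Step 7: x=[6.0110 11.1979 15.7796 19.0114] v=[0.0463 0.3445 -2.7163 2.3254]
Step 8: x=[6.0175 11.2263 15.4945 19.2616] v=[0.0650 0.2840 -2.8513 2.5022]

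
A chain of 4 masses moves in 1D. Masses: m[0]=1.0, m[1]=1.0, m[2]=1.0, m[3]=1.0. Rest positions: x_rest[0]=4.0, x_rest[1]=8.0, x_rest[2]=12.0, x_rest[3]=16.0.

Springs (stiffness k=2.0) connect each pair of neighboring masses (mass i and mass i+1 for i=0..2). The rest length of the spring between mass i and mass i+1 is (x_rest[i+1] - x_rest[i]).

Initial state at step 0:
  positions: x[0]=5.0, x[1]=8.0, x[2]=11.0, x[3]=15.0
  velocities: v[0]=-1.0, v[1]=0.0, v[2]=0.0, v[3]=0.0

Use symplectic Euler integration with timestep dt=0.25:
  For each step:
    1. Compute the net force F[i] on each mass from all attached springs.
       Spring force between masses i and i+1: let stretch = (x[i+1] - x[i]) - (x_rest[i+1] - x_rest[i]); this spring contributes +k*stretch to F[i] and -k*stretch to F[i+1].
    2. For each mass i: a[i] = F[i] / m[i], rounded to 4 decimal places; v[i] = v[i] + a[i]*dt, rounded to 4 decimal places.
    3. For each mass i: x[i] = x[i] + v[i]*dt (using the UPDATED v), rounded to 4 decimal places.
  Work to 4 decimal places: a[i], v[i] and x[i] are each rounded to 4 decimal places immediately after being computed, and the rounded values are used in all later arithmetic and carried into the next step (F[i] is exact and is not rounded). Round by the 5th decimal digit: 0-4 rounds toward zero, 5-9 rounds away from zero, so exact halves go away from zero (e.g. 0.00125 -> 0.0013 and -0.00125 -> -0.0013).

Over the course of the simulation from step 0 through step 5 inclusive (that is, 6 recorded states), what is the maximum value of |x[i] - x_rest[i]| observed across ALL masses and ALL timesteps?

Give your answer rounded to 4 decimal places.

Step 0: x=[5.0000 8.0000 11.0000 15.0000] v=[-1.0000 0.0000 0.0000 0.0000]
Step 1: x=[4.6250 8.0000 11.1250 15.0000] v=[-1.5000 0.0000 0.5000 0.0000]
Step 2: x=[4.1719 7.9688 11.3438 15.0156] v=[-1.8125 -0.1250 0.8750 0.0625]
Step 3: x=[3.6934 7.8848 11.5997 15.0723] v=[-1.9141 -0.3360 1.0234 0.2266]
Step 4: x=[3.2388 7.7412 11.8253 15.1949] v=[-1.8184 -0.5743 0.9023 0.4903]
Step 5: x=[2.8470 7.5453 11.9616 15.3963] v=[-1.5672 -0.7835 0.5451 0.8055]
Max displacement = 1.1530

Answer: 1.1530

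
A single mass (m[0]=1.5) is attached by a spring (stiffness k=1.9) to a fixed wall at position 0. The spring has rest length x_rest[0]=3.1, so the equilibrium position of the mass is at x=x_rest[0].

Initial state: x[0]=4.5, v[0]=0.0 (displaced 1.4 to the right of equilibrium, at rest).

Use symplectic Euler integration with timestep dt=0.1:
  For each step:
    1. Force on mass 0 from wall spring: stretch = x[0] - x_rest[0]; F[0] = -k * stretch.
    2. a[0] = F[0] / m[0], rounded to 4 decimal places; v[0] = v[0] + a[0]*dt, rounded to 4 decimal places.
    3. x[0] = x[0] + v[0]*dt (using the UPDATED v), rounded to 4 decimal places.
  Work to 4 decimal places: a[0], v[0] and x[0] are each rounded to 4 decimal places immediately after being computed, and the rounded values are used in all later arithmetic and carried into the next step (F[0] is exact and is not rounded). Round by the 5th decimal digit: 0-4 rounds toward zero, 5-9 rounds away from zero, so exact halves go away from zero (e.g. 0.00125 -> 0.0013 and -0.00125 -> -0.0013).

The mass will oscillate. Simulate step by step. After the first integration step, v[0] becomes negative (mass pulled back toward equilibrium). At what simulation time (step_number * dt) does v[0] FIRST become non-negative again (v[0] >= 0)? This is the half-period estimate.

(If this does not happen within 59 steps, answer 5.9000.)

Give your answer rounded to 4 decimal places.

Step 0: x=[4.5000] v=[0.0000]
Step 1: x=[4.4823] v=[-0.1773]
Step 2: x=[4.4471] v=[-0.3524]
Step 3: x=[4.3948] v=[-0.5230]
Step 4: x=[4.3261] v=[-0.6870]
Step 5: x=[4.2419] v=[-0.8423]
Step 6: x=[4.1432] v=[-0.9869]
Step 7: x=[4.0313] v=[-1.1190]
Step 8: x=[3.9076] v=[-1.2370]
Step 9: x=[3.7737] v=[-1.3393]
Step 10: x=[3.6312] v=[-1.4246]
Step 11: x=[3.4820] v=[-1.4919]
Step 12: x=[3.3280] v=[-1.5403]
Step 13: x=[3.1711] v=[-1.5692]
Step 14: x=[3.0133] v=[-1.5782]
Step 15: x=[2.8566] v=[-1.5672]
Step 16: x=[2.7030] v=[-1.5364]
Step 17: x=[2.5544] v=[-1.4861]
Step 18: x=[2.4127] v=[-1.4170]
Step 19: x=[2.2797] v=[-1.3299]
Step 20: x=[2.1571] v=[-1.2260]
Step 21: x=[2.0464] v=[-1.1066]
Step 22: x=[1.9491] v=[-0.9731]
Step 23: x=[1.8664] v=[-0.8273]
Step 24: x=[1.7993] v=[-0.6710]
Step 25: x=[1.7487] v=[-0.5062]
Step 26: x=[1.7152] v=[-0.3350]
Step 27: x=[1.6992] v=[-0.1596]
Step 28: x=[1.7010] v=[0.0178]
First v>=0 after going negative at step 28, time=2.8000

Answer: 2.8000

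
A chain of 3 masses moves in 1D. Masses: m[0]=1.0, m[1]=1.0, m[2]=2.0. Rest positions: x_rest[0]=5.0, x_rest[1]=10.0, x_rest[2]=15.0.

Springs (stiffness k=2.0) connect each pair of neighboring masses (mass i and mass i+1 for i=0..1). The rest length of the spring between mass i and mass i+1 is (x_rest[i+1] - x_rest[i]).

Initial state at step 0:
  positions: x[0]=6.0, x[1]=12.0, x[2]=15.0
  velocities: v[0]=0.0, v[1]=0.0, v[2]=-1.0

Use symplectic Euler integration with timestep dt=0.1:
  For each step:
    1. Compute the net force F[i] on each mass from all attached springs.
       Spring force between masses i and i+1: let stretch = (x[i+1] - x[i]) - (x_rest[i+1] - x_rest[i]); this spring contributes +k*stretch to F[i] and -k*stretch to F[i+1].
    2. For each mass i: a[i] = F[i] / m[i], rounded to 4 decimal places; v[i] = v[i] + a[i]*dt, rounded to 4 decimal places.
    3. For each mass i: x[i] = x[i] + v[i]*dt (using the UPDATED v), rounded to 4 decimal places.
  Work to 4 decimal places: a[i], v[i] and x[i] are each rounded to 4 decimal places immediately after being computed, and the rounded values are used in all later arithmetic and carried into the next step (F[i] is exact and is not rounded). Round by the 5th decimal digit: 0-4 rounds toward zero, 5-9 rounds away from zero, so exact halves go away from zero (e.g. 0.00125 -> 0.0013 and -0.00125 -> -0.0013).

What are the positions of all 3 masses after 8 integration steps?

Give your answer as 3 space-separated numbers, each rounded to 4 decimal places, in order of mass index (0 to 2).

Step 0: x=[6.0000 12.0000 15.0000] v=[0.0000 0.0000 -1.0000]
Step 1: x=[6.0200 11.9400 14.9200] v=[0.2000 -0.6000 -0.8000]
Step 2: x=[6.0584 11.8212 14.8602] v=[0.3840 -1.1880 -0.5980]
Step 3: x=[6.1121 11.6479 14.8200] v=[0.5366 -1.7328 -0.4019]
Step 4: x=[6.1765 11.4274 14.7981] v=[0.6438 -2.2055 -0.2191]
Step 5: x=[6.2459 11.1693 14.7925] v=[0.6940 -2.5815 -0.0562]
Step 6: x=[6.3138 10.8852 14.8007] v=[0.6787 -2.8415 0.0815]
Step 7: x=[6.3731 10.5879 14.8197] v=[0.5930 -2.9727 0.1900]
Step 8: x=[6.4167 10.2910 14.8464] v=[0.4360 -2.9693 0.2668]

Answer: 6.4167 10.2910 14.8464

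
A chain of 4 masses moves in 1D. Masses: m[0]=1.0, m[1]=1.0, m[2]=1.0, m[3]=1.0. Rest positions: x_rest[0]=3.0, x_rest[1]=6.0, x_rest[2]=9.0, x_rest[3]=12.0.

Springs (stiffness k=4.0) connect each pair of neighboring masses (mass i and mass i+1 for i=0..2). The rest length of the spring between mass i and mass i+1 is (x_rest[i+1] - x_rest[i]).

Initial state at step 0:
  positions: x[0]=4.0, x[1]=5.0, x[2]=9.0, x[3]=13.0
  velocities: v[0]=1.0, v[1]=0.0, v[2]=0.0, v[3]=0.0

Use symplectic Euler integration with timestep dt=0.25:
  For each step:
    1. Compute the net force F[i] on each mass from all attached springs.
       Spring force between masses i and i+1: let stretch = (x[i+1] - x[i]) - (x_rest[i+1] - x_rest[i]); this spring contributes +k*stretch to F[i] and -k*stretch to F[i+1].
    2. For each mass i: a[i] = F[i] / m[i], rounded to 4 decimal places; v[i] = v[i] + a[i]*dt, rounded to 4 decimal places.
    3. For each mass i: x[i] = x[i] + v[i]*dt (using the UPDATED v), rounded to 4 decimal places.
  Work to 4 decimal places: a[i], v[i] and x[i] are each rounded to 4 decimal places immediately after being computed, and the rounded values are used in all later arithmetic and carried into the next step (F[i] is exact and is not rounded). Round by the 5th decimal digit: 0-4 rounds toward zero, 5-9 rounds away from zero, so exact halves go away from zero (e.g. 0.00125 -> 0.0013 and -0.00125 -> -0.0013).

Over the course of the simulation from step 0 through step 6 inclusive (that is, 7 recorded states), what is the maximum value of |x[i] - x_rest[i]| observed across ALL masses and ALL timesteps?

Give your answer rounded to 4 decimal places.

Answer: 1.6211

Derivation:
Step 0: x=[4.0000 5.0000 9.0000 13.0000] v=[1.0000 0.0000 0.0000 0.0000]
Step 1: x=[3.7500 5.7500 9.0000 12.7500] v=[-1.0000 3.0000 0.0000 -1.0000]
Step 2: x=[3.2500 6.8125 9.1250 12.3125] v=[-2.0000 4.2500 0.5000 -1.7500]
Step 3: x=[2.8906 7.5625 9.4688 11.8281] v=[-1.4375 3.0000 1.3750 -1.9375]
Step 4: x=[2.9492 7.6211 9.9258 11.5039] v=[0.2344 0.2344 1.8280 -1.2968]
Step 5: x=[3.4258 7.0879 10.2012 11.5352] v=[1.9063 -2.1328 1.1014 0.1251]
Step 6: x=[4.0679 6.4175 10.0317 11.9830] v=[2.5684 -2.6816 -0.6779 1.7911]
Max displacement = 1.6211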